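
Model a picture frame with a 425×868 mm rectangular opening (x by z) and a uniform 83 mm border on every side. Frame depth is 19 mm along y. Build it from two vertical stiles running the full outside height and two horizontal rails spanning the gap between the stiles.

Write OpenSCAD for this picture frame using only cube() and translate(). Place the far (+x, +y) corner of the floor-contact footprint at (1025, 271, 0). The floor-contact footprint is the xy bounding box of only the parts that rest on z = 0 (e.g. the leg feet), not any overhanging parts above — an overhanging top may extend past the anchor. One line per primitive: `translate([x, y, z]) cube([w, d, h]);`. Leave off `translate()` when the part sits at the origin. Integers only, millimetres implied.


translate([434, 252, 0]) cube([83, 19, 1034]);
translate([942, 252, 0]) cube([83, 19, 1034]);
translate([517, 252, 0]) cube([425, 19, 83]);
translate([517, 252, 951]) cube([425, 19, 83]);


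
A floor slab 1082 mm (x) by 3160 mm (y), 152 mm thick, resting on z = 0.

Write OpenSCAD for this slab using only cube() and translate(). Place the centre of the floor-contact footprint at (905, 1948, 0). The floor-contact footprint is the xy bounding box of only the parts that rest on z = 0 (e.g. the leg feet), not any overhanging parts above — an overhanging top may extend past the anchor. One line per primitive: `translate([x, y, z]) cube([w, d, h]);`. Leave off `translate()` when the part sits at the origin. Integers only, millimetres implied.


translate([364, 368, 0]) cube([1082, 3160, 152]);


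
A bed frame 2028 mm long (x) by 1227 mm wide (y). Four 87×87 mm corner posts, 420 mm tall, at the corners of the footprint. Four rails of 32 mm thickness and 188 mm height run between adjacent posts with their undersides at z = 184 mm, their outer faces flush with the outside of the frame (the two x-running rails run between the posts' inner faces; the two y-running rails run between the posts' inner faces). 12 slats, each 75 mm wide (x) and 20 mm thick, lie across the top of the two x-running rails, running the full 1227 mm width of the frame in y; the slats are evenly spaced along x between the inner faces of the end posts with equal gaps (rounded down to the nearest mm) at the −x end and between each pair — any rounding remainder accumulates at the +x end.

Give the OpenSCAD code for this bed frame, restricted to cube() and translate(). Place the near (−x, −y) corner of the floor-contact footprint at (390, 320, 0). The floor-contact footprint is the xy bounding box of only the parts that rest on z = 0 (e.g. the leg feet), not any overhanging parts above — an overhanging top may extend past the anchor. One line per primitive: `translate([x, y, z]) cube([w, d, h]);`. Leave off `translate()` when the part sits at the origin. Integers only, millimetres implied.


translate([390, 320, 0]) cube([87, 87, 420]);
translate([390, 1460, 0]) cube([87, 87, 420]);
translate([2331, 320, 0]) cube([87, 87, 420]);
translate([2331, 1460, 0]) cube([87, 87, 420]);
translate([477, 320, 184]) cube([1854, 32, 188]);
translate([477, 1515, 184]) cube([1854, 32, 188]);
translate([390, 407, 184]) cube([32, 1053, 188]);
translate([2386, 407, 184]) cube([32, 1053, 188]);
translate([550, 320, 372]) cube([75, 1227, 20]);
translate([698, 320, 372]) cube([75, 1227, 20]);
translate([846, 320, 372]) cube([75, 1227, 20]);
translate([994, 320, 372]) cube([75, 1227, 20]);
translate([1142, 320, 372]) cube([75, 1227, 20]);
translate([1290, 320, 372]) cube([75, 1227, 20]);
translate([1438, 320, 372]) cube([75, 1227, 20]);
translate([1586, 320, 372]) cube([75, 1227, 20]);
translate([1734, 320, 372]) cube([75, 1227, 20]);
translate([1882, 320, 372]) cube([75, 1227, 20]);
translate([2030, 320, 372]) cube([75, 1227, 20]);
translate([2178, 320, 372]) cube([75, 1227, 20]);


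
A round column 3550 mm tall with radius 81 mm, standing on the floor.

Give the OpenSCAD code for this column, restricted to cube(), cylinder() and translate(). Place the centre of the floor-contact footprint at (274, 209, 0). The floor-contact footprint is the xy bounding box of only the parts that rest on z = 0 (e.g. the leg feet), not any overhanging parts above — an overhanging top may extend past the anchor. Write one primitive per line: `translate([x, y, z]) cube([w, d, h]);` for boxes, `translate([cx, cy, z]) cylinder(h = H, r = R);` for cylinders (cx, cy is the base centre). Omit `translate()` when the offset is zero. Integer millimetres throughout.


translate([274, 209, 0]) cylinder(h = 3550, r = 81);


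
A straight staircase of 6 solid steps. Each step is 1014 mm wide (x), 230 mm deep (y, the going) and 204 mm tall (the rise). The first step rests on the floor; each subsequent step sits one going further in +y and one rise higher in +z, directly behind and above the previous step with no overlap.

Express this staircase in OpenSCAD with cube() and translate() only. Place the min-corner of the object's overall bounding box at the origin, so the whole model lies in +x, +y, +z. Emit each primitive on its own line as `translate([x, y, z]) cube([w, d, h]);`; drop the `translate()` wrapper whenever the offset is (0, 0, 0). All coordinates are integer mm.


cube([1014, 230, 204]);
translate([0, 230, 204]) cube([1014, 230, 204]);
translate([0, 460, 408]) cube([1014, 230, 204]);
translate([0, 690, 612]) cube([1014, 230, 204]);
translate([0, 920, 816]) cube([1014, 230, 204]);
translate([0, 1150, 1020]) cube([1014, 230, 204]);


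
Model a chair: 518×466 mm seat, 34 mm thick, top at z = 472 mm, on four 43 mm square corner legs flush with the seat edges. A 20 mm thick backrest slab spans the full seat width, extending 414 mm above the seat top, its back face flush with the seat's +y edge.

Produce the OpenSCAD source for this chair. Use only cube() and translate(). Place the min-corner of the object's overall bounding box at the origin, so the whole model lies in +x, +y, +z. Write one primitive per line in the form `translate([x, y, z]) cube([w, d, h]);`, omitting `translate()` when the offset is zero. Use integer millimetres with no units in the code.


translate([0, 0, 438]) cube([518, 466, 34]);
cube([43, 43, 438]);
translate([475, 0, 0]) cube([43, 43, 438]);
translate([0, 423, 0]) cube([43, 43, 438]);
translate([475, 423, 0]) cube([43, 43, 438]);
translate([0, 446, 472]) cube([518, 20, 414]);


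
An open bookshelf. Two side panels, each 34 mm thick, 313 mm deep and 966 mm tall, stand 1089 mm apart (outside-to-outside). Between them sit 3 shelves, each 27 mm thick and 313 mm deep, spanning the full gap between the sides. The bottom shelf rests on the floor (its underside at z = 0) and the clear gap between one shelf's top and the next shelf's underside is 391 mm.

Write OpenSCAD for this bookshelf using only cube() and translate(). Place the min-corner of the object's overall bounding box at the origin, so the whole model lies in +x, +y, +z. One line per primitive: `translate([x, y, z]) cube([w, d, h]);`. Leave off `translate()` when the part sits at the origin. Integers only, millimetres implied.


cube([34, 313, 966]);
translate([1055, 0, 0]) cube([34, 313, 966]);
translate([34, 0, 0]) cube([1021, 313, 27]);
translate([34, 0, 418]) cube([1021, 313, 27]);
translate([34, 0, 836]) cube([1021, 313, 27]);


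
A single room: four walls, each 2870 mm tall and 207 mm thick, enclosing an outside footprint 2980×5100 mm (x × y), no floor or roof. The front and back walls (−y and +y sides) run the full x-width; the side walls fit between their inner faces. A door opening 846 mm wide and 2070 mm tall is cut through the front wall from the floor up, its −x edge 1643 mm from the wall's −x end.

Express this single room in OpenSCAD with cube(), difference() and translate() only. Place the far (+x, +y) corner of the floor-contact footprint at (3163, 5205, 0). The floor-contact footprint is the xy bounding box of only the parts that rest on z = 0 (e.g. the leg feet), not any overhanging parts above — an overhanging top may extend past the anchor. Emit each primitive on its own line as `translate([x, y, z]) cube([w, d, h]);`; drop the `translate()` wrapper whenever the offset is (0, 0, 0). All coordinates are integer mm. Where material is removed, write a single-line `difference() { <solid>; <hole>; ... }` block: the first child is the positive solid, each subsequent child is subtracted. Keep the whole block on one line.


difference() { translate([183, 105, 0]) cube([2980, 207, 2870]); translate([1826, 105, 0]) cube([846, 207, 2070]); }
translate([183, 4998, 0]) cube([2980, 207, 2870]);
translate([183, 312, 0]) cube([207, 4686, 2870]);
translate([2956, 312, 0]) cube([207, 4686, 2870]);


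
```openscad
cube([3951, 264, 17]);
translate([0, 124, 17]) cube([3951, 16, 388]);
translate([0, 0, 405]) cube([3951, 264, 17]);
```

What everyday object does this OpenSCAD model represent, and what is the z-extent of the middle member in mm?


An I-beam. The web height is 388 mm.

Two wide flanges with a thin centred web — an I-beam. Overall 422 mm minus two 17 mm flanges gives a web of 422 − 2·17 = 388 mm.


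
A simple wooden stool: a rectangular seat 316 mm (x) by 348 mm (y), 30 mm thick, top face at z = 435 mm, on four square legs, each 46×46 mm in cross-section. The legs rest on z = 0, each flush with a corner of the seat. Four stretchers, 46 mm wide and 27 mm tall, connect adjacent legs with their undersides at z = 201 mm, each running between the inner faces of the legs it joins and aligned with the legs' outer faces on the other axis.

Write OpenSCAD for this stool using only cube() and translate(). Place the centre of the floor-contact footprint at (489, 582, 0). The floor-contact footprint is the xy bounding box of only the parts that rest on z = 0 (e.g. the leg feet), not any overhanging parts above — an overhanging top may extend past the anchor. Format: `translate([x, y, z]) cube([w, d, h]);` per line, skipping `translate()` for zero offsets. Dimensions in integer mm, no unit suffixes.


translate([331, 408, 405]) cube([316, 348, 30]);
translate([331, 408, 0]) cube([46, 46, 405]);
translate([601, 408, 0]) cube([46, 46, 405]);
translate([331, 710, 0]) cube([46, 46, 405]);
translate([601, 710, 0]) cube([46, 46, 405]);
translate([377, 408, 201]) cube([224, 46, 27]);
translate([377, 710, 201]) cube([224, 46, 27]);
translate([331, 454, 201]) cube([46, 256, 27]);
translate([601, 454, 201]) cube([46, 256, 27]);


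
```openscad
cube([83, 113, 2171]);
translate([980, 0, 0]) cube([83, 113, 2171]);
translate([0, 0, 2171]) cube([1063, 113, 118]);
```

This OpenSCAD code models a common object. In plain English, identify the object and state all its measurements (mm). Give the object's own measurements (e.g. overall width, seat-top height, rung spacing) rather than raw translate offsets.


A door frame. The clear opening is 897 mm wide and 2171 mm high. Two 83 mm wide jambs, 113 mm deep, stand either side of the opening from the floor to the top of the opening. A 118 mm thick head sits across the top of both jambs, spanning the full outside width of the frame.


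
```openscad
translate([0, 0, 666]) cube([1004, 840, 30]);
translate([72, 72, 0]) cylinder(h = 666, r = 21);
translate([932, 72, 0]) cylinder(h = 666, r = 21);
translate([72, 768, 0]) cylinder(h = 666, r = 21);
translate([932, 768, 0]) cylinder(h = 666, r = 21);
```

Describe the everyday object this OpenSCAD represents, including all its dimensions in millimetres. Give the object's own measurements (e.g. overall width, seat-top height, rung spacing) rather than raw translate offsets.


A rectangular dining table. The top is 1004×840×30 mm with its upper surface at z = 696 mm. It stands on four round legs of 42 mm diameter, each leg's bounding box inset 51 mm from the nearest pair of top edges, running from the floor to the underside of the top.


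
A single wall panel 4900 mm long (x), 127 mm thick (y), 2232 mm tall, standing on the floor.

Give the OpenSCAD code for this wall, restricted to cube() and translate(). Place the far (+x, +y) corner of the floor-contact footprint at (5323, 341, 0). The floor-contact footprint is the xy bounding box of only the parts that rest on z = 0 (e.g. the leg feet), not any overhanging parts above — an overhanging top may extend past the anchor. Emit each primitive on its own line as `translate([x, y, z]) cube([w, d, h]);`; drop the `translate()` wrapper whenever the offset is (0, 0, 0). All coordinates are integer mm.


translate([423, 214, 0]) cube([4900, 127, 2232]);


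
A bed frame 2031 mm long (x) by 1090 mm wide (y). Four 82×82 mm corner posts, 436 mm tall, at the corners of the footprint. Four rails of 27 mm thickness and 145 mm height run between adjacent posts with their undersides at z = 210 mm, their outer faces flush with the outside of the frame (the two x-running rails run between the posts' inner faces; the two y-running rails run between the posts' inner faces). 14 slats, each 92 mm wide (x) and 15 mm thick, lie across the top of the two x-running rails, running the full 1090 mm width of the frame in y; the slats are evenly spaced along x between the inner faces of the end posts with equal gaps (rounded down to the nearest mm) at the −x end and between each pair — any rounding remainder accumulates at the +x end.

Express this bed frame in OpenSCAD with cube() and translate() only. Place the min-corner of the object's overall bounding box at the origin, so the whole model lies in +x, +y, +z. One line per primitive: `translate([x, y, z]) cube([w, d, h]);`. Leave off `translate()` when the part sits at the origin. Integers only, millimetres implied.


cube([82, 82, 436]);
translate([0, 1008, 0]) cube([82, 82, 436]);
translate([1949, 0, 0]) cube([82, 82, 436]);
translate([1949, 1008, 0]) cube([82, 82, 436]);
translate([82, 0, 210]) cube([1867, 27, 145]);
translate([82, 1063, 210]) cube([1867, 27, 145]);
translate([0, 82, 210]) cube([27, 926, 145]);
translate([2004, 82, 210]) cube([27, 926, 145]);
translate([120, 0, 355]) cube([92, 1090, 15]);
translate([250, 0, 355]) cube([92, 1090, 15]);
translate([380, 0, 355]) cube([92, 1090, 15]);
translate([510, 0, 355]) cube([92, 1090, 15]);
translate([640, 0, 355]) cube([92, 1090, 15]);
translate([770, 0, 355]) cube([92, 1090, 15]);
translate([900, 0, 355]) cube([92, 1090, 15]);
translate([1030, 0, 355]) cube([92, 1090, 15]);
translate([1160, 0, 355]) cube([92, 1090, 15]);
translate([1290, 0, 355]) cube([92, 1090, 15]);
translate([1420, 0, 355]) cube([92, 1090, 15]);
translate([1550, 0, 355]) cube([92, 1090, 15]);
translate([1680, 0, 355]) cube([92, 1090, 15]);
translate([1810, 0, 355]) cube([92, 1090, 15]);


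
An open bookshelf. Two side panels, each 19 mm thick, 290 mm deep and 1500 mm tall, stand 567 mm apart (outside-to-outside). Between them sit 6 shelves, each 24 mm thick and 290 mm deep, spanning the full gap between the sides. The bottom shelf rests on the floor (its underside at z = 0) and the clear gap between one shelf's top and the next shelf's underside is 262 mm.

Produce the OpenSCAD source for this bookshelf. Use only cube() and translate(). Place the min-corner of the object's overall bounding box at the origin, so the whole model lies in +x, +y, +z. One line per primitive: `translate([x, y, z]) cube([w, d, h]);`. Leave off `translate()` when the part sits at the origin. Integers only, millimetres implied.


cube([19, 290, 1500]);
translate([548, 0, 0]) cube([19, 290, 1500]);
translate([19, 0, 0]) cube([529, 290, 24]);
translate([19, 0, 286]) cube([529, 290, 24]);
translate([19, 0, 572]) cube([529, 290, 24]);
translate([19, 0, 858]) cube([529, 290, 24]);
translate([19, 0, 1144]) cube([529, 290, 24]);
translate([19, 0, 1430]) cube([529, 290, 24]);


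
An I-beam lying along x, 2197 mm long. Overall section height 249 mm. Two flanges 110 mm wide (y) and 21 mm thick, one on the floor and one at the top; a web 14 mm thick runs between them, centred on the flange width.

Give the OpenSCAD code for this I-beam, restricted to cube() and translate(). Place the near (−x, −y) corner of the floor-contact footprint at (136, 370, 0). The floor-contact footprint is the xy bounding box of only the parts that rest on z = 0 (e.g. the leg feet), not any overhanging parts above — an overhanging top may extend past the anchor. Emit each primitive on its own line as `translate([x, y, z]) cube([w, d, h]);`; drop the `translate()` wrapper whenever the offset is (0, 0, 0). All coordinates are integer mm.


translate([136, 370, 0]) cube([2197, 110, 21]);
translate([136, 418, 21]) cube([2197, 14, 207]);
translate([136, 370, 228]) cube([2197, 110, 21]);


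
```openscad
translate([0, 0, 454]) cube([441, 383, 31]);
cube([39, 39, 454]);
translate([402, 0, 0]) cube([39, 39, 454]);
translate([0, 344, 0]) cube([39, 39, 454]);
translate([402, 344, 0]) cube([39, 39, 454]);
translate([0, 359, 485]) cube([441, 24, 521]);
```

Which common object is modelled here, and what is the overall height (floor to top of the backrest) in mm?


A chair. The overall height is 1006 mm.

A slab on four corner posts with a tall panel at the back — a chair. The seat slab sits at z = 454 with thickness 31, and the 521 mm backrest starts at the seat top, so the overall height is 454 + 31 + 521 = 1006 mm.


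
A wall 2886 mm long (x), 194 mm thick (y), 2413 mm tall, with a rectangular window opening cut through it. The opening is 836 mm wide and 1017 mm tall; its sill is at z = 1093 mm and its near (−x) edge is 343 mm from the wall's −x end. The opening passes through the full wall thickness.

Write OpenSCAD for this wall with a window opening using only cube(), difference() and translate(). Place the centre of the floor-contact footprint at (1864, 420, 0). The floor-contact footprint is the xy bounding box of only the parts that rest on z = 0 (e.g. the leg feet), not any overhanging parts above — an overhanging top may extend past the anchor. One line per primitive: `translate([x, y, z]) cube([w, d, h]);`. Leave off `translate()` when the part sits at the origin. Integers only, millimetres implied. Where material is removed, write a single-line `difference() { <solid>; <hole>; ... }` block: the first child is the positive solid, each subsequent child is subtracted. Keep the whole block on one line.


difference() { translate([421, 323, 0]) cube([2886, 194, 2413]); translate([764, 323, 1093]) cube([836, 194, 1017]); }


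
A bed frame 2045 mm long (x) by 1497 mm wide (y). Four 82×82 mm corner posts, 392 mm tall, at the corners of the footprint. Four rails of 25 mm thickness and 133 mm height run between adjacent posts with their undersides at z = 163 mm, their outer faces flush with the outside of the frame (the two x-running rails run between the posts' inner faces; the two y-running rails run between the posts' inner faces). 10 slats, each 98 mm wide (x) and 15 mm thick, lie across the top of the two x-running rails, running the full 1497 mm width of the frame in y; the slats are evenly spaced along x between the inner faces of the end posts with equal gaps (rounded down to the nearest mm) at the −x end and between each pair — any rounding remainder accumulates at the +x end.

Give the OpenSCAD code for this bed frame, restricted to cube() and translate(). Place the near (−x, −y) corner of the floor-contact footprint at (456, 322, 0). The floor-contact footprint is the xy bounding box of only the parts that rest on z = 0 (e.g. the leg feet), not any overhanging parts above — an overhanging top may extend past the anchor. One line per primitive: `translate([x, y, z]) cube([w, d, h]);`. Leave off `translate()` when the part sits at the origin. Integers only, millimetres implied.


// slat z = rail_z + rail_h = 163 + 133 = 296
// slat gap = ⌊(1881 − 10·98) / 11⌋ = 81
translate([456, 322, 0]) cube([82, 82, 392]);
translate([456, 1737, 0]) cube([82, 82, 392]);
translate([2419, 322, 0]) cube([82, 82, 392]);
translate([2419, 1737, 0]) cube([82, 82, 392]);
translate([538, 322, 163]) cube([1881, 25, 133]);
translate([538, 1794, 163]) cube([1881, 25, 133]);
translate([456, 404, 163]) cube([25, 1333, 133]);
translate([2476, 404, 163]) cube([25, 1333, 133]);
translate([619, 322, 296]) cube([98, 1497, 15]);
translate([798, 322, 296]) cube([98, 1497, 15]);
translate([977, 322, 296]) cube([98, 1497, 15]);
translate([1156, 322, 296]) cube([98, 1497, 15]);
translate([1335, 322, 296]) cube([98, 1497, 15]);
translate([1514, 322, 296]) cube([98, 1497, 15]);
translate([1693, 322, 296]) cube([98, 1497, 15]);
translate([1872, 322, 296]) cube([98, 1497, 15]);
translate([2051, 322, 296]) cube([98, 1497, 15]);
translate([2230, 322, 296]) cube([98, 1497, 15]);


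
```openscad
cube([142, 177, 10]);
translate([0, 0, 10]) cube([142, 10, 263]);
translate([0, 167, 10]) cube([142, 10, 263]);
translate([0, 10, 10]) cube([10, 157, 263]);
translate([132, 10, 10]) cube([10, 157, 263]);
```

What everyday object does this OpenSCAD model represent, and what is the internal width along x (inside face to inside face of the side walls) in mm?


An open box. The internal width is 122 mm.

A 142×177 base slab with four walls standing on it — an open box. The base is 142 mm wide and the walls are 10 mm thick, so the internal width is 142 − 2 × 10 = 122 mm.


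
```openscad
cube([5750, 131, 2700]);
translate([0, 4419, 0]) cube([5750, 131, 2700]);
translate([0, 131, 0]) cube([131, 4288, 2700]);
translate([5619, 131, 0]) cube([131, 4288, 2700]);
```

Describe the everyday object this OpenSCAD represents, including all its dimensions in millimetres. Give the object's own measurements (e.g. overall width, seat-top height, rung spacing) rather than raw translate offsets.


The wall frame of a small rectangular building: four walls, each 2700 mm tall and 131 mm thick, enclosing a footprint 5750 mm (x) by 4550 mm (y) outside-to-outside, with no floor or roof. The front and back walls (the −y and +y sides) span the full width; the two side walls fit between them.


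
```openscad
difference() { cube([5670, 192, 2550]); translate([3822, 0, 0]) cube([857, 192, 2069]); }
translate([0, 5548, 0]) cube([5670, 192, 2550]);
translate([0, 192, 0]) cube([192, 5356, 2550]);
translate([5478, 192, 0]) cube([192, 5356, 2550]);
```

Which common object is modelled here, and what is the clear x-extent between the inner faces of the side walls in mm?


A single room. The interior width is 5286 mm.

Four walls enclosing a rectangle with a door in the front wall — a room. Outside width 5670 minus two 192 mm walls gives 5286 mm.


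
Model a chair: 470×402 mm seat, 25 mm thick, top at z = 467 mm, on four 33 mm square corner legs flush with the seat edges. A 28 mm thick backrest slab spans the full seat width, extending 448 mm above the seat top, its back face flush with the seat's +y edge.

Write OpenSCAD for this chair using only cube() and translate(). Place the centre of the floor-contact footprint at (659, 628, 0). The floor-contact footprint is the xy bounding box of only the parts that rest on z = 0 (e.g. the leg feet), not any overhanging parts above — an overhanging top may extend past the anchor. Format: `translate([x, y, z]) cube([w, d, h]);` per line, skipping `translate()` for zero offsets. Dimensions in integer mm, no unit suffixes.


translate([424, 427, 442]) cube([470, 402, 25]);
translate([424, 427, 0]) cube([33, 33, 442]);
translate([861, 427, 0]) cube([33, 33, 442]);
translate([424, 796, 0]) cube([33, 33, 442]);
translate([861, 796, 0]) cube([33, 33, 442]);
translate([424, 801, 467]) cube([470, 28, 448]);


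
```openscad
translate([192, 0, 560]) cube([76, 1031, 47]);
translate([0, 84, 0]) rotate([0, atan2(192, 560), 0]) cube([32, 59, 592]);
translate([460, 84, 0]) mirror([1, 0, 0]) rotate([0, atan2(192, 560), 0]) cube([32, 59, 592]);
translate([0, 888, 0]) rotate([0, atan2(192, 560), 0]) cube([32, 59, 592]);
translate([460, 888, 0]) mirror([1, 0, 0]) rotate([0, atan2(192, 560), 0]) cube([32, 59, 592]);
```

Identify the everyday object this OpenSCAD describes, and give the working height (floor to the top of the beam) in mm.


A sawhorse. The overall height is 607 mm.

A beam across two mirrored pairs of raked legs — a sawhorse. The beam's underside is at z = 560 (matching the legs' vertical rise in atan2(192, 560)) and the beam is 47 mm tall, so its top is at 560 + 47 = 607 mm. The raked legs top out at the beam's underside, so that is the highest point.


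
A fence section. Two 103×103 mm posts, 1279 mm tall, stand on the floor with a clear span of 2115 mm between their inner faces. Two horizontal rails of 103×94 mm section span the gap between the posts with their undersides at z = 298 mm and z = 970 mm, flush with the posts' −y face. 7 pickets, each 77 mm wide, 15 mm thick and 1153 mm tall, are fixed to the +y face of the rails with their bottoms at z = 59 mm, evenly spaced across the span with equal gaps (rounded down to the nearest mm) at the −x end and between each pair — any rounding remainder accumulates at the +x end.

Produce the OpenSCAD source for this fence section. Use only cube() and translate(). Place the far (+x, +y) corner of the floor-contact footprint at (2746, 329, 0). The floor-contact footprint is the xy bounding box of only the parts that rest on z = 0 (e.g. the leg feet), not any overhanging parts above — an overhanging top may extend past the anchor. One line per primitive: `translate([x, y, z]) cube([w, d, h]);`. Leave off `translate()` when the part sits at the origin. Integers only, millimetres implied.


translate([425, 226, 0]) cube([103, 103, 1279]);
translate([2643, 226, 0]) cube([103, 103, 1279]);
translate([528, 226, 298]) cube([2115, 103, 94]);
translate([528, 226, 970]) cube([2115, 103, 94]);
translate([725, 329, 59]) cube([77, 15, 1153]);
translate([999, 329, 59]) cube([77, 15, 1153]);
translate([1273, 329, 59]) cube([77, 15, 1153]);
translate([1547, 329, 59]) cube([77, 15, 1153]);
translate([1821, 329, 59]) cube([77, 15, 1153]);
translate([2095, 329, 59]) cube([77, 15, 1153]);
translate([2369, 329, 59]) cube([77, 15, 1153]);


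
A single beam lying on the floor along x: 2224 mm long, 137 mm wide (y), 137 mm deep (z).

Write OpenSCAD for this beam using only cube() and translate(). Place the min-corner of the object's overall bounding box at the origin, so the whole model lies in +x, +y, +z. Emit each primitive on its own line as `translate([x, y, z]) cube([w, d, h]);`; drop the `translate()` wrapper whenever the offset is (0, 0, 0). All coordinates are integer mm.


cube([2224, 137, 137]);


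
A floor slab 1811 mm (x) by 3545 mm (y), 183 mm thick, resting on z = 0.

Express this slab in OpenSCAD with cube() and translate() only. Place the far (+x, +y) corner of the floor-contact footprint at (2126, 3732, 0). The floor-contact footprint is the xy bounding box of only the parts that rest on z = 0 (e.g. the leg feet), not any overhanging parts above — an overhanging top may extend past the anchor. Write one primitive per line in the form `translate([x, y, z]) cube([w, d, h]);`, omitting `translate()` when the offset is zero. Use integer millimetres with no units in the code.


translate([315, 187, 0]) cube([1811, 3545, 183]);


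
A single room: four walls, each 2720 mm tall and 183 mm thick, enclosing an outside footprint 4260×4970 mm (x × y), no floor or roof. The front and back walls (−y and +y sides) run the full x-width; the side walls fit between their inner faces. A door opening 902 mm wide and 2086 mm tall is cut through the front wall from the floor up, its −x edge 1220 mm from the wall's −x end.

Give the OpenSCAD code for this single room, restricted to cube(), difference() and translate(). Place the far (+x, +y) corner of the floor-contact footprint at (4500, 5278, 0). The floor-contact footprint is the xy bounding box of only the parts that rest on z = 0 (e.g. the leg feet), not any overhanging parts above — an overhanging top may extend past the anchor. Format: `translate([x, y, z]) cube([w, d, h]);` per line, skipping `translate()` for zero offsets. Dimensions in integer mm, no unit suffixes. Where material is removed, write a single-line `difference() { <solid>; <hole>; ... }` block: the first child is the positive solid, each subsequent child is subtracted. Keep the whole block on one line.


difference() { translate([240, 308, 0]) cube([4260, 183, 2720]); translate([1460, 308, 0]) cube([902, 183, 2086]); }
translate([240, 5095, 0]) cube([4260, 183, 2720]);
translate([240, 491, 0]) cube([183, 4604, 2720]);
translate([4317, 491, 0]) cube([183, 4604, 2720]);


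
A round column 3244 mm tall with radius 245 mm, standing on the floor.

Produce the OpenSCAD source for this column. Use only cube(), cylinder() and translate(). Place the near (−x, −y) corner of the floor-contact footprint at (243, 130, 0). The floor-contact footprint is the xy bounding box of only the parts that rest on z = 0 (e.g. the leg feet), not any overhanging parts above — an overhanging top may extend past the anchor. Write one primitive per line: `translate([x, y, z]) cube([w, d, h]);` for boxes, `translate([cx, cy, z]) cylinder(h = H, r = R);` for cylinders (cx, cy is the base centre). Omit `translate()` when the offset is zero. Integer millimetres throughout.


translate([488, 375, 0]) cylinder(h = 3244, r = 245);


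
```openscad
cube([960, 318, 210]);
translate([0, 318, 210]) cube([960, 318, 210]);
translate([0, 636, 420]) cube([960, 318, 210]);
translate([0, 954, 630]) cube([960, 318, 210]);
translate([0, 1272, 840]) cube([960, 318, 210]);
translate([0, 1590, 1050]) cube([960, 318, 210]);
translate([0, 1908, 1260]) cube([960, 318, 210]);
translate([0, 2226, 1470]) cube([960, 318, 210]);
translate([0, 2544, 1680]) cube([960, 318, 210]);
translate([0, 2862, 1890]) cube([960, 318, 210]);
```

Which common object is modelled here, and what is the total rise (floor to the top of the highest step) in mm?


A staircase. The total rise is 2100 mm.

10 identical blocks, each offset up and back from the previous — a staircase. Each step is 210 mm tall and there are 10 of them, so the total rise is 10 × 210 = 2100 mm.


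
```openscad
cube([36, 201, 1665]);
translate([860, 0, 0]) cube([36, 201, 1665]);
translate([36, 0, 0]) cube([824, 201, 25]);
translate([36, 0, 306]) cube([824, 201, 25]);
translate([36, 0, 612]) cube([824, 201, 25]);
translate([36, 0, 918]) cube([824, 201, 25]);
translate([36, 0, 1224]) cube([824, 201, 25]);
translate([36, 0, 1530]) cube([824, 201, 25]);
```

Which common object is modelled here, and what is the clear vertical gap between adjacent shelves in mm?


A bookshelf. The clear shelf gap is 281 mm.

Two tall side panels with 6 horizontal boards between them — a bookshelf. The first two shelf undersides are at z = 0 and z = 306; with shelf thickness 25, the clear gap is 306 − 0 − 25 = 281 mm.


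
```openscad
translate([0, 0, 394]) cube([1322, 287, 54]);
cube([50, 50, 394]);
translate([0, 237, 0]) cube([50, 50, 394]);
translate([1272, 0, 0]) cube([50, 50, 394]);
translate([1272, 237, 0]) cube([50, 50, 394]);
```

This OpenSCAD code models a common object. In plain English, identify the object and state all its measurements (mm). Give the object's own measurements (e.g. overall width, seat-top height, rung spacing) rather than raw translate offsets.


A long wooden bench with a 1322 mm (x) × 287 mm (y) seat, 54 mm thick, its top surface 448 mm above the floor. Four 50 mm square legs at the seat corners, flush with the edges, run from z = 0 to the seat underside.


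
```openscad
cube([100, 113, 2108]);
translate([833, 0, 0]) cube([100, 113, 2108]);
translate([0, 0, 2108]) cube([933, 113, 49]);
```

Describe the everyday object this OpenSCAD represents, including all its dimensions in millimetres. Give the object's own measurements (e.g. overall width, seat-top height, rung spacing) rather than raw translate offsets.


A door frame. The clear opening is 733 mm wide and 2108 mm high. Two 100 mm wide jambs, 113 mm deep, stand either side of the opening from the floor to the top of the opening. A 49 mm thick head sits across the top of both jambs, spanning the full outside width of the frame.


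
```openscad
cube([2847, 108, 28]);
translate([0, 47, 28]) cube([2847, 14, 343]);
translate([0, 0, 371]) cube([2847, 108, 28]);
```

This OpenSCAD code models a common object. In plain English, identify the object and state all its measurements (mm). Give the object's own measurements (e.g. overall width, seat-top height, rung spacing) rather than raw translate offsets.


An I-beam lying along x, 2847 mm long. Overall section height 399 mm. Two flanges 108 mm wide (y) and 28 mm thick, one on the floor and one at the top; a web 14 mm thick runs between them, centred on the flange width.


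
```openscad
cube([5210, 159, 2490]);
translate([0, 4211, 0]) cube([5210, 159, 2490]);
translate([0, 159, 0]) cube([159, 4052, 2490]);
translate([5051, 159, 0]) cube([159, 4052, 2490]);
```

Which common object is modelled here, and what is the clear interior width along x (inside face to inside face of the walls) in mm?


A house (or room) frame. The interior width is 4892 mm.

Four 2490 mm walls enclosing a rectangle with no floor or roof — a room or house frame. Outside width is 5210 mm and wall thickness is 159 mm, so the interior width is 5210 − 2 × 159 = 4892 mm.


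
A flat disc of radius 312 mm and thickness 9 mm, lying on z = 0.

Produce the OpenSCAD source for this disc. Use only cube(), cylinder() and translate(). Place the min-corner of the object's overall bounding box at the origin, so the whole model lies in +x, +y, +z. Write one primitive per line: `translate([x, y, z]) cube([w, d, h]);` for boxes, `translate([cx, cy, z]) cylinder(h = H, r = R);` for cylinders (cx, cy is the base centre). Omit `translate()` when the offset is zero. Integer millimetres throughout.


translate([312, 312, 0]) cylinder(h = 9, r = 312);


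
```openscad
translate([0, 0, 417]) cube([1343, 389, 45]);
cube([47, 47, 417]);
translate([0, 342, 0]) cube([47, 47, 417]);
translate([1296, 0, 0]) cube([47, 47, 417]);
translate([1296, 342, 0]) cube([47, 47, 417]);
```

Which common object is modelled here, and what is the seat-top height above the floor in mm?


A bench. The seat-top height is 462 mm.

A long slab on four corner posts — a bench. The slab sits at z = 417 with thickness 45, so the top is 417 + 45 = 462 mm.


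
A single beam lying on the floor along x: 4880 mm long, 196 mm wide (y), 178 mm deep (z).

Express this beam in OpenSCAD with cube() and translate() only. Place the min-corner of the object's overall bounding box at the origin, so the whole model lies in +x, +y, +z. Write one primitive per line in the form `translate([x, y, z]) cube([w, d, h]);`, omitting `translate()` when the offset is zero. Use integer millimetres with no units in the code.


cube([4880, 196, 178]);


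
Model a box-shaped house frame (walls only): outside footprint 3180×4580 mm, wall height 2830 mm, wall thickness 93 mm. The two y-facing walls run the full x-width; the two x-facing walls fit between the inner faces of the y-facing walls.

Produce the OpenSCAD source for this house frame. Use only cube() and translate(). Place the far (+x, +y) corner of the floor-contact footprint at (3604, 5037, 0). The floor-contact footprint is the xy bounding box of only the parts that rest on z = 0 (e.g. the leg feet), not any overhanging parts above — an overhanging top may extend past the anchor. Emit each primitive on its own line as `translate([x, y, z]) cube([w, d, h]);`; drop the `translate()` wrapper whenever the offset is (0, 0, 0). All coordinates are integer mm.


translate([424, 457, 0]) cube([3180, 93, 2830]);
translate([424, 4944, 0]) cube([3180, 93, 2830]);
translate([424, 550, 0]) cube([93, 4394, 2830]);
translate([3511, 550, 0]) cube([93, 4394, 2830]);


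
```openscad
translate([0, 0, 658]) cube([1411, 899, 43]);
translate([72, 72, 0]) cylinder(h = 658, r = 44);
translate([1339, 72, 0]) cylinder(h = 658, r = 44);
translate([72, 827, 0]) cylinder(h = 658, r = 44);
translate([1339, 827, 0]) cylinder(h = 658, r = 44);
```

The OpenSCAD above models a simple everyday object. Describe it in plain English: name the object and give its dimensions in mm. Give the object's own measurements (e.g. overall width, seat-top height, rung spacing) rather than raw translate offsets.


A rectangular dining table. The top is 1411×899×43 mm with its upper surface at z = 701 mm. It stands on four round legs of 88 mm diameter, each leg's bounding box inset 28 mm from the nearest pair of top edges, running from the floor to the underside of the top.


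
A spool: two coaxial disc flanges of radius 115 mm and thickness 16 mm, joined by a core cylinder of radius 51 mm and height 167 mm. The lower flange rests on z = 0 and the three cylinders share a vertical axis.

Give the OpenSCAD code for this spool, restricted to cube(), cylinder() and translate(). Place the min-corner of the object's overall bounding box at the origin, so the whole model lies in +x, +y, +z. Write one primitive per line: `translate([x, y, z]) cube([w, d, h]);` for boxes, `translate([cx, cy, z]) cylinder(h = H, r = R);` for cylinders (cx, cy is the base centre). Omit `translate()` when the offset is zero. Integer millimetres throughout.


translate([115, 115, 0]) cylinder(h = 16, r = 115);
translate([115, 115, 16]) cylinder(h = 167, r = 51);
translate([115, 115, 183]) cylinder(h = 16, r = 115);


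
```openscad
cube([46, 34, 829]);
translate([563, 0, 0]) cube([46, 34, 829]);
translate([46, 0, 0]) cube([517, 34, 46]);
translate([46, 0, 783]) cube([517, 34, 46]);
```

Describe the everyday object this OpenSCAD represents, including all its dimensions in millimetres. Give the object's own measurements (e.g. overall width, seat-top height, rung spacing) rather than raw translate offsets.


A rectangular picture frame lying in the x–z plane (depth along y). The opening is 517 mm wide (x) by 737 mm tall (z), surrounded by a border 46 mm wide on all four sides. The frame is 34 mm deep and is made of two full-height vertical stiles with two horizontal rails fitted between them.


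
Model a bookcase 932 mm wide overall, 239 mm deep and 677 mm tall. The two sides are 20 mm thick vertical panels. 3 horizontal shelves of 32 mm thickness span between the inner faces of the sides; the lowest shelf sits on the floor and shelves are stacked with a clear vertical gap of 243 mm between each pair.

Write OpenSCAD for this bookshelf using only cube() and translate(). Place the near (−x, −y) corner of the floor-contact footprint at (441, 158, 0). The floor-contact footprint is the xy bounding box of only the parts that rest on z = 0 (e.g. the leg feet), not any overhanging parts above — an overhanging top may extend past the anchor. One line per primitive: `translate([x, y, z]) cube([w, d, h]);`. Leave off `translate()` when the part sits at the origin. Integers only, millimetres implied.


translate([441, 158, 0]) cube([20, 239, 677]);
translate([1353, 158, 0]) cube([20, 239, 677]);
translate([461, 158, 0]) cube([892, 239, 32]);
translate([461, 158, 275]) cube([892, 239, 32]);
translate([461, 158, 550]) cube([892, 239, 32]);


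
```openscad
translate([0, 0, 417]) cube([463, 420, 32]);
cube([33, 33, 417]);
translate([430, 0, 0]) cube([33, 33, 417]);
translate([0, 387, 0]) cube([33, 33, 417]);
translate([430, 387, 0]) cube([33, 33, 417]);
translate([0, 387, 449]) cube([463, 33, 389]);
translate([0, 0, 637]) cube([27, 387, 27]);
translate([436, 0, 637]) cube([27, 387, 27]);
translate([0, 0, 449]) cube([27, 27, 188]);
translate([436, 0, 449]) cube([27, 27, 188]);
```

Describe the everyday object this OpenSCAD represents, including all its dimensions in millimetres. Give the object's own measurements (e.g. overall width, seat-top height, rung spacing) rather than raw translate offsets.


A chair. The seat is a 463×420×32 mm slab with its top at z = 449 mm, on four 33×33 mm corner legs (flush with the seat edges, standing on z = 0). A flat backrest 33 mm thick, 389 mm tall, spans the full seat width and rises from the seat top along its +y edge, rear face flush with the rear of the seat. Two armrests of 27×27 mm section run along each side from the seat's front edge to the front of the backrest, top faces 215 mm above the seat top and outer faces flush with the seat's x-edges; a 27×27 mm post under the front of each armrest stands on the seat at the front corner.
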